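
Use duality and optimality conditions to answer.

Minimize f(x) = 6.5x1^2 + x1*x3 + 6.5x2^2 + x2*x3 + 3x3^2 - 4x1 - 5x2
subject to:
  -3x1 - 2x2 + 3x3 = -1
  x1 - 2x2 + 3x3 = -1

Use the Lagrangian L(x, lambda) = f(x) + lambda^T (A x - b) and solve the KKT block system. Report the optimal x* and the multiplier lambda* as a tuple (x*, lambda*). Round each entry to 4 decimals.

Form the Lagrangian:
  L(x, lambda) = (1/2) x^T Q x + c^T x + lambda^T (A x - b)
Stationarity (grad_x L = 0): Q x + c + A^T lambda = 0.
Primal feasibility: A x = b.

This gives the KKT block system:
  [ Q   A^T ] [ x     ]   [-c ]
  [ A    0  ] [ lambda ] = [ b ]

Solving the linear system:
  x*      = (0, 0.3922, -0.0719)
  lambda* = (-1.0147, 1.0278)
  f(x*)   = -0.9739

x* = (0, 0.3922, -0.0719), lambda* = (-1.0147, 1.0278)


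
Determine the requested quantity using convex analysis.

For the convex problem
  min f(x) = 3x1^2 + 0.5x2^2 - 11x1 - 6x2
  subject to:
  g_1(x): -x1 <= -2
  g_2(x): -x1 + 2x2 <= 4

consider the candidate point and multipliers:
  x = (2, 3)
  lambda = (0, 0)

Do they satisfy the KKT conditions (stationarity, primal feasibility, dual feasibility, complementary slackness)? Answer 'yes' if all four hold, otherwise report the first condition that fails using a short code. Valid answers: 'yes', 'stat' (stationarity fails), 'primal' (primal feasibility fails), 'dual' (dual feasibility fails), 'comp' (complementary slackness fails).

Gradient of f: grad f(x) = Q x + c = (1, -3)
Constraint values g_i(x) = a_i^T x - b_i:
  g_1((2, 3)) = 0
  g_2((2, 3)) = 0
Stationarity residual: grad f(x) + sum_i lambda_i a_i = (1, -3)
  -> stationarity FAILS
Primal feasibility (all g_i <= 0): OK
Dual feasibility (all lambda_i >= 0): OK
Complementary slackness (lambda_i * g_i(x) = 0 for all i): OK

Verdict: the first failing condition is stationarity -> stat.

stat


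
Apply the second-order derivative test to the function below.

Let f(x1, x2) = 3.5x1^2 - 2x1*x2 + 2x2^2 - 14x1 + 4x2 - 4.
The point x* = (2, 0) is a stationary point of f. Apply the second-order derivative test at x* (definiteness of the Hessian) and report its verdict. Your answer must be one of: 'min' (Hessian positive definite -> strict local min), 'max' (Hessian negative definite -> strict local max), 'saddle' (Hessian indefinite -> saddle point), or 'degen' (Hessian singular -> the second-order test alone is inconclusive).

Compute the Hessian H = grad^2 f:
  H = [[7, -2], [-2, 4]]
Verify stationarity: grad f(x*) = H x* + g = (0, 0).
Eigenvalues of H: 3, 8.
Both eigenvalues > 0, so H is positive definite -> x* is a strict local min.

min


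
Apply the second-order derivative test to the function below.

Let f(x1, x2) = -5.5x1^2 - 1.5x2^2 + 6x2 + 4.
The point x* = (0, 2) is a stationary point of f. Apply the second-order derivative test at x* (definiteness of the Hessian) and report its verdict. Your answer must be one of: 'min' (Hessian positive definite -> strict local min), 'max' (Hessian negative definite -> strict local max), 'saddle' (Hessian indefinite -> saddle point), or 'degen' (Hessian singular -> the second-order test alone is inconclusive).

Compute the Hessian H = grad^2 f:
  H = [[-11, 0], [0, -3]]
Verify stationarity: grad f(x*) = H x* + g = (0, 0).
Eigenvalues of H: -11, -3.
Both eigenvalues < 0, so H is negative definite -> x* is a strict local max.

max


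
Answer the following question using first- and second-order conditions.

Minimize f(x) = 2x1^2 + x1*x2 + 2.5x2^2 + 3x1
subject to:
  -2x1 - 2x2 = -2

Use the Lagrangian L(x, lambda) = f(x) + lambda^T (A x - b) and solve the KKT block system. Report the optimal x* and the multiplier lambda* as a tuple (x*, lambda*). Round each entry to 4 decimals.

Form the Lagrangian:
  L(x, lambda) = (1/2) x^T Q x + c^T x + lambda^T (A x - b)
Stationarity (grad_x L = 0): Q x + c + A^T lambda = 0.
Primal feasibility: A x = b.

This gives the KKT block system:
  [ Q   A^T ] [ x     ]   [-c ]
  [ A    0  ] [ lambda ] = [ b ]

Solving the linear system:
  x*      = (0.1429, 0.8571)
  lambda* = (2.2143)
  f(x*)   = 2.4286

x* = (0.1429, 0.8571), lambda* = (2.2143)


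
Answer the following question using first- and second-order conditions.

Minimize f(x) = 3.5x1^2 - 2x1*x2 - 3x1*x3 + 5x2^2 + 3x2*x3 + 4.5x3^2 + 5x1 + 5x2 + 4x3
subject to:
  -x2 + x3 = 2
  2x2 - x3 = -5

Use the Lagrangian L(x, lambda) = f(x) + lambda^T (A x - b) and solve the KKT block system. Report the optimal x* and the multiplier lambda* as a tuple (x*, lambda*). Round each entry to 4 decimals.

Form the Lagrangian:
  L(x, lambda) = (1/2) x^T Q x + c^T x + lambda^T (A x - b)
Stationarity (grad_x L = 0): Q x + c + A^T lambda = 0.
Primal feasibility: A x = b.

This gives the KKT block system:
  [ Q   A^T ] [ x     ]   [-c ]
  [ A    0  ] [ lambda ] = [ b ]

Solving the linear system:
  x*      = (-2, -3, -1)
  lambda* = (40, 32)
  f(x*)   = 25.5

x* = (-2, -3, -1), lambda* = (40, 32)


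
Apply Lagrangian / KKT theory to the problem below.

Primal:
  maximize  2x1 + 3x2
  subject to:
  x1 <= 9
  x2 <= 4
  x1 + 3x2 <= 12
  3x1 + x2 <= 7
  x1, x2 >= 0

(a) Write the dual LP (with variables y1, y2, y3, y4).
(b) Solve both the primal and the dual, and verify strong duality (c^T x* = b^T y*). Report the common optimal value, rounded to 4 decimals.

The standard primal-dual pair for 'max c^T x s.t. A x <= b, x >= 0' is:
  Dual:  min b^T y  s.t.  A^T y >= c,  y >= 0.

So the dual LP is:
  minimize  9y1 + 4y2 + 12y3 + 7y4
  subject to:
    y1 + y3 + 3y4 >= 2
    y2 + 3y3 + y4 >= 3
    y1, y2, y3, y4 >= 0

Solving the primal: x* = (1.125, 3.625).
  primal value c^T x* = 13.125.
Solving the dual: y* = (0, 0, 0.875, 0.375).
  dual value b^T y* = 13.125.
Strong duality: c^T x* = b^T y*. Confirmed.

13.125


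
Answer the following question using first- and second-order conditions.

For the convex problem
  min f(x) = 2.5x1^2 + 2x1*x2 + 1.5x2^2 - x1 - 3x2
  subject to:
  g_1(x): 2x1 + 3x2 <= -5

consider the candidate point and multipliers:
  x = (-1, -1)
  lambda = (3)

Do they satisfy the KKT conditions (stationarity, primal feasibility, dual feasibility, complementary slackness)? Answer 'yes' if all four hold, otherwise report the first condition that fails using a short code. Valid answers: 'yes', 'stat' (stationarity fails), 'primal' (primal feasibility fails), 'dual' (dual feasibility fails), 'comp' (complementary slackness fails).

Gradient of f: grad f(x) = Q x + c = (-8, -8)
Constraint values g_i(x) = a_i^T x - b_i:
  g_1((-1, -1)) = 0
Stationarity residual: grad f(x) + sum_i lambda_i a_i = (-2, 1)
  -> stationarity FAILS
Primal feasibility (all g_i <= 0): OK
Dual feasibility (all lambda_i >= 0): OK
Complementary slackness (lambda_i * g_i(x) = 0 for all i): OK

Verdict: the first failing condition is stationarity -> stat.

stat


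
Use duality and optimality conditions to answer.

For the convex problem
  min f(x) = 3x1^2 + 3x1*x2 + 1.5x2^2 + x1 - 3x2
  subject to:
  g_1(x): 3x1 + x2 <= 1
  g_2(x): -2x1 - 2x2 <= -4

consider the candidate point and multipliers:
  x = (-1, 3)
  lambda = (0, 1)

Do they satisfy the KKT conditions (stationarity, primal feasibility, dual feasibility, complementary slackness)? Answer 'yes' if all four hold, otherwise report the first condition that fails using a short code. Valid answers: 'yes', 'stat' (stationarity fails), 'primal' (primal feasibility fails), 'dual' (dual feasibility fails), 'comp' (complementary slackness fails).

Gradient of f: grad f(x) = Q x + c = (4, 3)
Constraint values g_i(x) = a_i^T x - b_i:
  g_1((-1, 3)) = -1
  g_2((-1, 3)) = 0
Stationarity residual: grad f(x) + sum_i lambda_i a_i = (2, 1)
  -> stationarity FAILS
Primal feasibility (all g_i <= 0): OK
Dual feasibility (all lambda_i >= 0): OK
Complementary slackness (lambda_i * g_i(x) = 0 for all i): OK

Verdict: the first failing condition is stationarity -> stat.

stat


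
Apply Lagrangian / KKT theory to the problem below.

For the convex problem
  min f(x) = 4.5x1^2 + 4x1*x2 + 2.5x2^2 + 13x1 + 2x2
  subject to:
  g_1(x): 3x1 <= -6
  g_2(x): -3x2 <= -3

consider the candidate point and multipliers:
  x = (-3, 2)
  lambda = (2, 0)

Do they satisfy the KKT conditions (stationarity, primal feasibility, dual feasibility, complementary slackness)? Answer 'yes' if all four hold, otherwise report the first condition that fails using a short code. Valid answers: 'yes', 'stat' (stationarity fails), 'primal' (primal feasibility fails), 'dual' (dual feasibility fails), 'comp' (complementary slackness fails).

Gradient of f: grad f(x) = Q x + c = (-6, 0)
Constraint values g_i(x) = a_i^T x - b_i:
  g_1((-3, 2)) = -3
  g_2((-3, 2)) = -3
Stationarity residual: grad f(x) + sum_i lambda_i a_i = (0, 0)
  -> stationarity OK
Primal feasibility (all g_i <= 0): OK
Dual feasibility (all lambda_i >= 0): OK
Complementary slackness (lambda_i * g_i(x) = 0 for all i): FAILS

Verdict: the first failing condition is complementary_slackness -> comp.

comp


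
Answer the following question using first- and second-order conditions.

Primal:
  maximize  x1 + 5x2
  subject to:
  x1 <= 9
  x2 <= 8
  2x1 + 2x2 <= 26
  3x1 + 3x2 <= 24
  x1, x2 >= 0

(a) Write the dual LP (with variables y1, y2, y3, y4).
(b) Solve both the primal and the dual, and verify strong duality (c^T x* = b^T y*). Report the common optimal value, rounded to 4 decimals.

The standard primal-dual pair for 'max c^T x s.t. A x <= b, x >= 0' is:
  Dual:  min b^T y  s.t.  A^T y >= c,  y >= 0.

So the dual LP is:
  minimize  9y1 + 8y2 + 26y3 + 24y4
  subject to:
    y1 + 2y3 + 3y4 >= 1
    y2 + 2y3 + 3y4 >= 5
    y1, y2, y3, y4 >= 0

Solving the primal: x* = (0, 8).
  primal value c^T x* = 40.
Solving the dual: y* = (0, 4, 0, 0.3333).
  dual value b^T y* = 40.
Strong duality: c^T x* = b^T y*. Confirmed.

40


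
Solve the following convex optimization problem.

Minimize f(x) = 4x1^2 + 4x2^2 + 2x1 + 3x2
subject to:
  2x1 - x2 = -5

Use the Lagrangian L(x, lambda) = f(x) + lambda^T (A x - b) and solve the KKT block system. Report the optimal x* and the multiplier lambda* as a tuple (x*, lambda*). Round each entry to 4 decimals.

Form the Lagrangian:
  L(x, lambda) = (1/2) x^T Q x + c^T x + lambda^T (A x - b)
Stationarity (grad_x L = 0): Q x + c + A^T lambda = 0.
Primal feasibility: A x = b.

This gives the KKT block system:
  [ Q   A^T ] [ x     ]   [-c ]
  [ A    0  ] [ lambda ] = [ b ]

Solving the linear system:
  x*      = (-2.2, 0.6)
  lambda* = (7.8)
  f(x*)   = 18.2

x* = (-2.2, 0.6), lambda* = (7.8)


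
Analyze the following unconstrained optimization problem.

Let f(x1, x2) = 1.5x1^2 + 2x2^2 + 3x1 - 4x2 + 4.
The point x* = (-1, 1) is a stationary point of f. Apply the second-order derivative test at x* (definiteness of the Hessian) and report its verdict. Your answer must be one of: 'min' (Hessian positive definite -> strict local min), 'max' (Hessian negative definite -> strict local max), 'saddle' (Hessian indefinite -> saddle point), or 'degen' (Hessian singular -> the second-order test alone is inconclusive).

Compute the Hessian H = grad^2 f:
  H = [[3, 0], [0, 4]]
Verify stationarity: grad f(x*) = H x* + g = (0, 0).
Eigenvalues of H: 3, 4.
Both eigenvalues > 0, so H is positive definite -> x* is a strict local min.

min


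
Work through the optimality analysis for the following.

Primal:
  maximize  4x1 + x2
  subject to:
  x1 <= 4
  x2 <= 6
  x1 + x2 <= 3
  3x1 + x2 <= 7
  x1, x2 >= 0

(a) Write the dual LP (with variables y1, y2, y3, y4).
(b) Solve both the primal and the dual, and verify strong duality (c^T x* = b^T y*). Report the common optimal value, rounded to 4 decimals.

The standard primal-dual pair for 'max c^T x s.t. A x <= b, x >= 0' is:
  Dual:  min b^T y  s.t.  A^T y >= c,  y >= 0.

So the dual LP is:
  minimize  4y1 + 6y2 + 3y3 + 7y4
  subject to:
    y1 + y3 + 3y4 >= 4
    y2 + y3 + y4 >= 1
    y1, y2, y3, y4 >= 0

Solving the primal: x* = (2.3333, 0).
  primal value c^T x* = 9.3333.
Solving the dual: y* = (0, 0, 0, 1.3333).
  dual value b^T y* = 9.3333.
Strong duality: c^T x* = b^T y*. Confirmed.

9.3333


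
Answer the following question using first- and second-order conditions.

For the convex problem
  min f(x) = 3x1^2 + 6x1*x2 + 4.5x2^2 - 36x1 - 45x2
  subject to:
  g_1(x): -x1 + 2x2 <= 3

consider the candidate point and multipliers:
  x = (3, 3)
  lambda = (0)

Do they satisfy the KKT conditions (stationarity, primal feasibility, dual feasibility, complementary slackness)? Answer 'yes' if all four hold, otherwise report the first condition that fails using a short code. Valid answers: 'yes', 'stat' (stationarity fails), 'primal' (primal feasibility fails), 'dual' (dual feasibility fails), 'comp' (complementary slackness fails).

Gradient of f: grad f(x) = Q x + c = (0, 0)
Constraint values g_i(x) = a_i^T x - b_i:
  g_1((3, 3)) = 0
Stationarity residual: grad f(x) + sum_i lambda_i a_i = (0, 0)
  -> stationarity OK
Primal feasibility (all g_i <= 0): OK
Dual feasibility (all lambda_i >= 0): OK
Complementary slackness (lambda_i * g_i(x) = 0 for all i): OK

Verdict: yes, KKT holds.

yes


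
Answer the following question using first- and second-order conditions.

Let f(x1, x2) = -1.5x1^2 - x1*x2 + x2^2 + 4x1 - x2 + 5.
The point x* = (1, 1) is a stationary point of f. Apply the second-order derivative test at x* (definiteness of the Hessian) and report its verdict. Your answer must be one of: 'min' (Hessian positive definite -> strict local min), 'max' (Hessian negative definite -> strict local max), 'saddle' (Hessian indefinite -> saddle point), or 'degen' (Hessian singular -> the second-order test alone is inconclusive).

Compute the Hessian H = grad^2 f:
  H = [[-3, -1], [-1, 2]]
Verify stationarity: grad f(x*) = H x* + g = (0, 0).
Eigenvalues of H: -3.1926, 2.1926.
Eigenvalues have mixed signs, so H is indefinite -> x* is a saddle point.

saddle


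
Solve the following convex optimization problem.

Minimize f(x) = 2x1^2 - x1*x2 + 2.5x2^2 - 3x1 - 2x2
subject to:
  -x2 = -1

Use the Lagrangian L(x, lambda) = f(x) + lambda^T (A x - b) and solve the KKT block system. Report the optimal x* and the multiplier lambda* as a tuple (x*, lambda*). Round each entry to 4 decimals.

Form the Lagrangian:
  L(x, lambda) = (1/2) x^T Q x + c^T x + lambda^T (A x - b)
Stationarity (grad_x L = 0): Q x + c + A^T lambda = 0.
Primal feasibility: A x = b.

This gives the KKT block system:
  [ Q   A^T ] [ x     ]   [-c ]
  [ A    0  ] [ lambda ] = [ b ]

Solving the linear system:
  x*      = (1, 1)
  lambda* = (2)
  f(x*)   = -1.5

x* = (1, 1), lambda* = (2)


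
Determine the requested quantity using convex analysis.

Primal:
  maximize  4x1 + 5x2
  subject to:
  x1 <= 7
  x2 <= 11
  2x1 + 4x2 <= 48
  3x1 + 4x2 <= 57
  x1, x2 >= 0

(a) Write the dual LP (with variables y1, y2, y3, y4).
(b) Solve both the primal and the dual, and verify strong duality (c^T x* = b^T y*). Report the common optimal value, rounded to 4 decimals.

The standard primal-dual pair for 'max c^T x s.t. A x <= b, x >= 0' is:
  Dual:  min b^T y  s.t.  A^T y >= c,  y >= 0.

So the dual LP is:
  minimize  7y1 + 11y2 + 48y3 + 57y4
  subject to:
    y1 + 2y3 + 3y4 >= 4
    y2 + 4y3 + 4y4 >= 5
    y1, y2, y3, y4 >= 0

Solving the primal: x* = (7, 8.5).
  primal value c^T x* = 70.5.
Solving the dual: y* = (1.5, 0, 1.25, 0).
  dual value b^T y* = 70.5.
Strong duality: c^T x* = b^T y*. Confirmed.

70.5


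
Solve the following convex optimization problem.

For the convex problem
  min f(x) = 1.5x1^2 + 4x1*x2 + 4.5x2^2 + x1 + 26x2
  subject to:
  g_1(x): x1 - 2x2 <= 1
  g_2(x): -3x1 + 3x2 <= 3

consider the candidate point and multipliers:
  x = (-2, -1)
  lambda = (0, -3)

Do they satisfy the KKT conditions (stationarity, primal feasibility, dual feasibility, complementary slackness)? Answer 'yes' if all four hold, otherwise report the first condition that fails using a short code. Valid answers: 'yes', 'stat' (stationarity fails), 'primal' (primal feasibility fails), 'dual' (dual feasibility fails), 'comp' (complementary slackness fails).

Gradient of f: grad f(x) = Q x + c = (-9, 9)
Constraint values g_i(x) = a_i^T x - b_i:
  g_1((-2, -1)) = -1
  g_2((-2, -1)) = 0
Stationarity residual: grad f(x) + sum_i lambda_i a_i = (0, 0)
  -> stationarity OK
Primal feasibility (all g_i <= 0): OK
Dual feasibility (all lambda_i >= 0): FAILS
Complementary slackness (lambda_i * g_i(x) = 0 for all i): OK

Verdict: the first failing condition is dual_feasibility -> dual.

dual


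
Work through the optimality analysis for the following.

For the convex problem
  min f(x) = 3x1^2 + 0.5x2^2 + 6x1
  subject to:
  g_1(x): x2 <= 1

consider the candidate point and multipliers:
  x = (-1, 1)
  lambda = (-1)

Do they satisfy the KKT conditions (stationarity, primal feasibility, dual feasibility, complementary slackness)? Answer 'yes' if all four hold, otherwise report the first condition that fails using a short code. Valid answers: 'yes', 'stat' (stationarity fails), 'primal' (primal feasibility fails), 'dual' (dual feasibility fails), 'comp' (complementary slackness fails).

Gradient of f: grad f(x) = Q x + c = (0, 1)
Constraint values g_i(x) = a_i^T x - b_i:
  g_1((-1, 1)) = 0
Stationarity residual: grad f(x) + sum_i lambda_i a_i = (0, 0)
  -> stationarity OK
Primal feasibility (all g_i <= 0): OK
Dual feasibility (all lambda_i >= 0): FAILS
Complementary slackness (lambda_i * g_i(x) = 0 for all i): OK

Verdict: the first failing condition is dual_feasibility -> dual.

dual


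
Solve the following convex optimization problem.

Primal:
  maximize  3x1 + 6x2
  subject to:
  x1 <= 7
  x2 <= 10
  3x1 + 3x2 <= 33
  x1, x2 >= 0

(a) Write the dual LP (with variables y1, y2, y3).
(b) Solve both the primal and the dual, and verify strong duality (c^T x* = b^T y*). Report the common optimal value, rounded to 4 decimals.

The standard primal-dual pair for 'max c^T x s.t. A x <= b, x >= 0' is:
  Dual:  min b^T y  s.t.  A^T y >= c,  y >= 0.

So the dual LP is:
  minimize  7y1 + 10y2 + 33y3
  subject to:
    y1 + 3y3 >= 3
    y2 + 3y3 >= 6
    y1, y2, y3 >= 0

Solving the primal: x* = (1, 10).
  primal value c^T x* = 63.
Solving the dual: y* = (0, 3, 1).
  dual value b^T y* = 63.
Strong duality: c^T x* = b^T y*. Confirmed.

63


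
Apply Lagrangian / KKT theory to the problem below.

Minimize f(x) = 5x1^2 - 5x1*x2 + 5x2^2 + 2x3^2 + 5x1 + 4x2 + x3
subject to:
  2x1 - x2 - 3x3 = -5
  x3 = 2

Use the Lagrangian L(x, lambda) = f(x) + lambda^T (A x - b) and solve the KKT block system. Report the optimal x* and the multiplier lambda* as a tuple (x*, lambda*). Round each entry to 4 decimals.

Form the Lagrangian:
  L(x, lambda) = (1/2) x^T Q x + c^T x + lambda^T (A x - b)
Stationarity (grad_x L = 0): Q x + c + A^T lambda = 0.
Primal feasibility: A x = b.

This gives the KKT block system:
  [ Q   A^T ] [ x     ]   [-c ]
  [ A    0  ] [ lambda ] = [ b ]

Solving the linear system:
  x*      = (0.0667, -0.8667, 2)
  lambda* = (-5, -24)
  f(x*)   = 10.9333

x* = (0.0667, -0.8667, 2), lambda* = (-5, -24)


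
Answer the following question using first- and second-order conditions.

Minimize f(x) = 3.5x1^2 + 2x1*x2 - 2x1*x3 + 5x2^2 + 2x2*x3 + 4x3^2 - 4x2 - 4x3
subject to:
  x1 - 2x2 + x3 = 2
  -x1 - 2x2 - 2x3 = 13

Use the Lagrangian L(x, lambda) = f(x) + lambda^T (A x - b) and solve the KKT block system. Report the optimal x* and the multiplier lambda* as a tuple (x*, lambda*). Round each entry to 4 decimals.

Form the Lagrangian:
  L(x, lambda) = (1/2) x^T Q x + c^T x + lambda^T (A x - b)
Stationarity (grad_x L = 0): Q x + c + A^T lambda = 0.
Primal feasibility: A x = b.

This gives the KKT block system:
  [ Q   A^T ] [ x     ]   [-c ]
  [ A    0  ] [ lambda ] = [ b ]

Solving the linear system:
  x*      = (-1.5344, -3.0891, -2.6437)
  lambda* = (-4.996, -16.6275)
  f(x*)   = 124.5405

x* = (-1.5344, -3.0891, -2.6437), lambda* = (-4.996, -16.6275)


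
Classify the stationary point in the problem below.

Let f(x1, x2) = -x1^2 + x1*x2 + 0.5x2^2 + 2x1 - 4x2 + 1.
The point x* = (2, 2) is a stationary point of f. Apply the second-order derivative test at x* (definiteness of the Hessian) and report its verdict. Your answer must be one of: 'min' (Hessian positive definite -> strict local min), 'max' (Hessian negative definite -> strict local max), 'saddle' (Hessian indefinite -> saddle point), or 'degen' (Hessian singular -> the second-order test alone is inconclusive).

Compute the Hessian H = grad^2 f:
  H = [[-2, 1], [1, 1]]
Verify stationarity: grad f(x*) = H x* + g = (0, 0).
Eigenvalues of H: -2.3028, 1.3028.
Eigenvalues have mixed signs, so H is indefinite -> x* is a saddle point.

saddle


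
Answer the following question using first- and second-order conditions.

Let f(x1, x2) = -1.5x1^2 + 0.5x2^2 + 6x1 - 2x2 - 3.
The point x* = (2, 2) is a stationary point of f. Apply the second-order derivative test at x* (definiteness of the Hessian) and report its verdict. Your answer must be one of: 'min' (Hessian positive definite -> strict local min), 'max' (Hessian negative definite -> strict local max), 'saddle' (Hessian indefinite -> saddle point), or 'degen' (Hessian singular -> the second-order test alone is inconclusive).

Compute the Hessian H = grad^2 f:
  H = [[-3, 0], [0, 1]]
Verify stationarity: grad f(x*) = H x* + g = (0, 0).
Eigenvalues of H: -3, 1.
Eigenvalues have mixed signs, so H is indefinite -> x* is a saddle point.

saddle


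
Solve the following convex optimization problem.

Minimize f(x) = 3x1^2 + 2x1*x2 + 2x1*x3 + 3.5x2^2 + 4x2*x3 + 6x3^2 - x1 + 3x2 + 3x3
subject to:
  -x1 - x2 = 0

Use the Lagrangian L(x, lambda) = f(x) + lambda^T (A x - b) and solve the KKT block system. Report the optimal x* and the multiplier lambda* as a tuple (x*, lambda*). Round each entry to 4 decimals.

Form the Lagrangian:
  L(x, lambda) = (1/2) x^T Q x + c^T x + lambda^T (A x - b)
Stationarity (grad_x L = 0): Q x + c + A^T lambda = 0.
Primal feasibility: A x = b.

This gives the KKT block system:
  [ Q   A^T ] [ x     ]   [-c ]
  [ A    0  ] [ lambda ] = [ b ]

Solving the linear system:
  x*      = (0.4038, -0.4038, -0.1827)
  lambda* = (0.25)
  f(x*)   = -1.0817

x* = (0.4038, -0.4038, -0.1827), lambda* = (0.25)


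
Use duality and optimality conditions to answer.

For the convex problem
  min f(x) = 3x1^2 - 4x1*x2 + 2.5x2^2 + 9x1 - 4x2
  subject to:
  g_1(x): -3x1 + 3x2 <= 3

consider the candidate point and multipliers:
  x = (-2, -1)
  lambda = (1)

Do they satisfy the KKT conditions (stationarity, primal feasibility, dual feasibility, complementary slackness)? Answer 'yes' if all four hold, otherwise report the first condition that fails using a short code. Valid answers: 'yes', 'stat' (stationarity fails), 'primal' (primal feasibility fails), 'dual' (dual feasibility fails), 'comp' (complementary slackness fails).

Gradient of f: grad f(x) = Q x + c = (1, -1)
Constraint values g_i(x) = a_i^T x - b_i:
  g_1((-2, -1)) = 0
Stationarity residual: grad f(x) + sum_i lambda_i a_i = (-2, 2)
  -> stationarity FAILS
Primal feasibility (all g_i <= 0): OK
Dual feasibility (all lambda_i >= 0): OK
Complementary slackness (lambda_i * g_i(x) = 0 for all i): OK

Verdict: the first failing condition is stationarity -> stat.

stat


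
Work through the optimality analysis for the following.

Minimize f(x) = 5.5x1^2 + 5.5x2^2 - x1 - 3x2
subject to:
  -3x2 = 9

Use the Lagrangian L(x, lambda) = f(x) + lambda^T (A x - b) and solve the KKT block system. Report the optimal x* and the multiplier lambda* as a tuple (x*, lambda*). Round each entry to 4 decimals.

Form the Lagrangian:
  L(x, lambda) = (1/2) x^T Q x + c^T x + lambda^T (A x - b)
Stationarity (grad_x L = 0): Q x + c + A^T lambda = 0.
Primal feasibility: A x = b.

This gives the KKT block system:
  [ Q   A^T ] [ x     ]   [-c ]
  [ A    0  ] [ lambda ] = [ b ]

Solving the linear system:
  x*      = (0.0909, -3)
  lambda* = (-12)
  f(x*)   = 58.4545

x* = (0.0909, -3), lambda* = (-12)


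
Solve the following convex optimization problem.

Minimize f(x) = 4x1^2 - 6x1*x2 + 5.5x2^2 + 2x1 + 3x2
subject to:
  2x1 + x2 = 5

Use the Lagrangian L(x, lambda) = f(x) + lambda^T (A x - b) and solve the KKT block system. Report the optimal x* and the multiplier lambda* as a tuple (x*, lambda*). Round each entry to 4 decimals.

Form the Lagrangian:
  L(x, lambda) = (1/2) x^T Q x + c^T x + lambda^T (A x - b)
Stationarity (grad_x L = 0): Q x + c + A^T lambda = 0.
Primal feasibility: A x = b.

This gives the KKT block system:
  [ Q   A^T ] [ x     ]   [-c ]
  [ A    0  ] [ lambda ] = [ b ]

Solving the linear system:
  x*      = (1.8947, 1.2105)
  lambda* = (-4.9474)
  f(x*)   = 16.0789

x* = (1.8947, 1.2105), lambda* = (-4.9474)


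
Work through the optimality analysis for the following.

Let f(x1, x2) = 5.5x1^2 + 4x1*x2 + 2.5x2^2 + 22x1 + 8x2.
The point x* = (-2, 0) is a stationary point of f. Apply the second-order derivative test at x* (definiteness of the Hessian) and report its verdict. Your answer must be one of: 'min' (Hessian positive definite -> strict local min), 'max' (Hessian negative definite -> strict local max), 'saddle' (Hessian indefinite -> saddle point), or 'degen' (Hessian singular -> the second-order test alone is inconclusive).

Compute the Hessian H = grad^2 f:
  H = [[11, 4], [4, 5]]
Verify stationarity: grad f(x*) = H x* + g = (0, 0).
Eigenvalues of H: 3, 13.
Both eigenvalues > 0, so H is positive definite -> x* is a strict local min.

min


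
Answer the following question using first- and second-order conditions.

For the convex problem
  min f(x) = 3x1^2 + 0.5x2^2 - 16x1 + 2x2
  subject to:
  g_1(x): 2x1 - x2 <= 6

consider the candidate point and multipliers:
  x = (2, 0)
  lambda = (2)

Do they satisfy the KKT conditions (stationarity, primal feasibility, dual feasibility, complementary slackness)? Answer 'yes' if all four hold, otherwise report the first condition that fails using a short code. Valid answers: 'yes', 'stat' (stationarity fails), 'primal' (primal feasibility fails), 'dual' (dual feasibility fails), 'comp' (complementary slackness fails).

Gradient of f: grad f(x) = Q x + c = (-4, 2)
Constraint values g_i(x) = a_i^T x - b_i:
  g_1((2, 0)) = -2
Stationarity residual: grad f(x) + sum_i lambda_i a_i = (0, 0)
  -> stationarity OK
Primal feasibility (all g_i <= 0): OK
Dual feasibility (all lambda_i >= 0): OK
Complementary slackness (lambda_i * g_i(x) = 0 for all i): FAILS

Verdict: the first failing condition is complementary_slackness -> comp.

comp


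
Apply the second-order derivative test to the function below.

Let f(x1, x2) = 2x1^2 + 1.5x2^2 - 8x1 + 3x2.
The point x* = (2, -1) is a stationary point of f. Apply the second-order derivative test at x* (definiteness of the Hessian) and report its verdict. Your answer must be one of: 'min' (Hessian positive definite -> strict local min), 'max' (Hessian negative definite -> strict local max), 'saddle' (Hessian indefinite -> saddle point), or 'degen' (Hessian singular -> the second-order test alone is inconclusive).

Compute the Hessian H = grad^2 f:
  H = [[4, 0], [0, 3]]
Verify stationarity: grad f(x*) = H x* + g = (0, 0).
Eigenvalues of H: 3, 4.
Both eigenvalues > 0, so H is positive definite -> x* is a strict local min.

min


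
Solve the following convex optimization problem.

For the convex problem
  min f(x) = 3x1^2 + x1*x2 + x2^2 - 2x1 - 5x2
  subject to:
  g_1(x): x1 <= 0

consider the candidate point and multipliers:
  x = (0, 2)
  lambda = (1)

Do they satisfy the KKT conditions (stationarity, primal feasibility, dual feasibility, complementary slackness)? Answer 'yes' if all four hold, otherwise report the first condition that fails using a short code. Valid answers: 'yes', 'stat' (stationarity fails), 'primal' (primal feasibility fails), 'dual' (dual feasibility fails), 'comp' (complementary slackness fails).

Gradient of f: grad f(x) = Q x + c = (0, -1)
Constraint values g_i(x) = a_i^T x - b_i:
  g_1((0, 2)) = 0
Stationarity residual: grad f(x) + sum_i lambda_i a_i = (1, -1)
  -> stationarity FAILS
Primal feasibility (all g_i <= 0): OK
Dual feasibility (all lambda_i >= 0): OK
Complementary slackness (lambda_i * g_i(x) = 0 for all i): OK

Verdict: the first failing condition is stationarity -> stat.

stat


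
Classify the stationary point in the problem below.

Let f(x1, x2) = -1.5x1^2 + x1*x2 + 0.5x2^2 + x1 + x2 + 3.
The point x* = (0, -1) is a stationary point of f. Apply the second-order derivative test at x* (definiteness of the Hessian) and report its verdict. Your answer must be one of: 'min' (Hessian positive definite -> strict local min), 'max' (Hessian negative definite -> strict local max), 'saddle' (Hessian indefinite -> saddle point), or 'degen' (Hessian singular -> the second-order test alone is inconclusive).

Compute the Hessian H = grad^2 f:
  H = [[-3, 1], [1, 1]]
Verify stationarity: grad f(x*) = H x* + g = (0, 0).
Eigenvalues of H: -3.2361, 1.2361.
Eigenvalues have mixed signs, so H is indefinite -> x* is a saddle point.

saddle


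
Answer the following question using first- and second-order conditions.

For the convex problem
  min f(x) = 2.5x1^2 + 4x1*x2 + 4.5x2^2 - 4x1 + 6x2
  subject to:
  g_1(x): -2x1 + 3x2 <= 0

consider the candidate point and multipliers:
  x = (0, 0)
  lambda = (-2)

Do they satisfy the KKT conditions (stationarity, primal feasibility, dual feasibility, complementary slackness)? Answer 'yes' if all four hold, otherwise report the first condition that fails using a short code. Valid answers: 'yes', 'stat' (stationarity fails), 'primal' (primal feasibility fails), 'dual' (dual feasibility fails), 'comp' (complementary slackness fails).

Gradient of f: grad f(x) = Q x + c = (-4, 6)
Constraint values g_i(x) = a_i^T x - b_i:
  g_1((0, 0)) = 0
Stationarity residual: grad f(x) + sum_i lambda_i a_i = (0, 0)
  -> stationarity OK
Primal feasibility (all g_i <= 0): OK
Dual feasibility (all lambda_i >= 0): FAILS
Complementary slackness (lambda_i * g_i(x) = 0 for all i): OK

Verdict: the first failing condition is dual_feasibility -> dual.

dual


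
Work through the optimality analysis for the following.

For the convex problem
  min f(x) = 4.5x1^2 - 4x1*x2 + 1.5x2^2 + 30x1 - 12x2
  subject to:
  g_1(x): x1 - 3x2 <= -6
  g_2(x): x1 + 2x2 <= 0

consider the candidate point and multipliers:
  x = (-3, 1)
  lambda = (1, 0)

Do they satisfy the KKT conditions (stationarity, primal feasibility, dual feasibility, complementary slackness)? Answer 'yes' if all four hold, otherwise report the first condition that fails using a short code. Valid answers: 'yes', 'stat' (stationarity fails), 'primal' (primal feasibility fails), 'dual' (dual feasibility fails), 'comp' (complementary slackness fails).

Gradient of f: grad f(x) = Q x + c = (-1, 3)
Constraint values g_i(x) = a_i^T x - b_i:
  g_1((-3, 1)) = 0
  g_2((-3, 1)) = -1
Stationarity residual: grad f(x) + sum_i lambda_i a_i = (0, 0)
  -> stationarity OK
Primal feasibility (all g_i <= 0): OK
Dual feasibility (all lambda_i >= 0): OK
Complementary slackness (lambda_i * g_i(x) = 0 for all i): OK

Verdict: yes, KKT holds.

yes


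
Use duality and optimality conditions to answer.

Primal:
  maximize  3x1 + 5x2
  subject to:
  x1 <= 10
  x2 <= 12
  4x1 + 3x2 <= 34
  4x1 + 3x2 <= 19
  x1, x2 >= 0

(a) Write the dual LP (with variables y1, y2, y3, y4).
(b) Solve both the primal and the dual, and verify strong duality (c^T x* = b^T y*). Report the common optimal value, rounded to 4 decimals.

The standard primal-dual pair for 'max c^T x s.t. A x <= b, x >= 0' is:
  Dual:  min b^T y  s.t.  A^T y >= c,  y >= 0.

So the dual LP is:
  minimize  10y1 + 12y2 + 34y3 + 19y4
  subject to:
    y1 + 4y3 + 4y4 >= 3
    y2 + 3y3 + 3y4 >= 5
    y1, y2, y3, y4 >= 0

Solving the primal: x* = (0, 6.3333).
  primal value c^T x* = 31.6667.
Solving the dual: y* = (0, 0, 0, 1.6667).
  dual value b^T y* = 31.6667.
Strong duality: c^T x* = b^T y*. Confirmed.

31.6667


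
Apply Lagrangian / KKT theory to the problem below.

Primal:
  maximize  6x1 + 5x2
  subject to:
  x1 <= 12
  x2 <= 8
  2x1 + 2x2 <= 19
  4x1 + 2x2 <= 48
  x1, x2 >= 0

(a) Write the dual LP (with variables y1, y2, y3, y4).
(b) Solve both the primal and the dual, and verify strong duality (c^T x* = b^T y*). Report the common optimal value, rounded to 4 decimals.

The standard primal-dual pair for 'max c^T x s.t. A x <= b, x >= 0' is:
  Dual:  min b^T y  s.t.  A^T y >= c,  y >= 0.

So the dual LP is:
  minimize  12y1 + 8y2 + 19y3 + 48y4
  subject to:
    y1 + 2y3 + 4y4 >= 6
    y2 + 2y3 + 2y4 >= 5
    y1, y2, y3, y4 >= 0

Solving the primal: x* = (9.5, 0).
  primal value c^T x* = 57.
Solving the dual: y* = (0, 0, 3, 0).
  dual value b^T y* = 57.
Strong duality: c^T x* = b^T y*. Confirmed.

57


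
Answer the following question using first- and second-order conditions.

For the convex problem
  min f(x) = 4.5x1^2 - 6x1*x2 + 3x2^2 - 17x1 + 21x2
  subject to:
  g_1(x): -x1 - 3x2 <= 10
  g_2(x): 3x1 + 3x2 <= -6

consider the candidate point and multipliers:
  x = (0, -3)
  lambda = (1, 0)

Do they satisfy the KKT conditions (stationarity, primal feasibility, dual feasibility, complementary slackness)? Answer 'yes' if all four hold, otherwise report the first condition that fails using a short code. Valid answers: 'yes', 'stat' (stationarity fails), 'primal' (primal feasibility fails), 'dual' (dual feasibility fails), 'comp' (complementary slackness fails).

Gradient of f: grad f(x) = Q x + c = (1, 3)
Constraint values g_i(x) = a_i^T x - b_i:
  g_1((0, -3)) = -1
  g_2((0, -3)) = -3
Stationarity residual: grad f(x) + sum_i lambda_i a_i = (0, 0)
  -> stationarity OK
Primal feasibility (all g_i <= 0): OK
Dual feasibility (all lambda_i >= 0): OK
Complementary slackness (lambda_i * g_i(x) = 0 for all i): FAILS

Verdict: the first failing condition is complementary_slackness -> comp.

comp


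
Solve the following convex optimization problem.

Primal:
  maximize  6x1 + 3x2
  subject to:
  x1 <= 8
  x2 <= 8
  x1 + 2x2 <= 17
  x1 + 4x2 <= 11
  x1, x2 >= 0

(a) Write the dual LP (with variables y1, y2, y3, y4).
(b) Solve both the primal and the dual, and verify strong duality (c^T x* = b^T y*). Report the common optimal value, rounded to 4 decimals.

The standard primal-dual pair for 'max c^T x s.t. A x <= b, x >= 0' is:
  Dual:  min b^T y  s.t.  A^T y >= c,  y >= 0.

So the dual LP is:
  minimize  8y1 + 8y2 + 17y3 + 11y4
  subject to:
    y1 + y3 + y4 >= 6
    y2 + 2y3 + 4y4 >= 3
    y1, y2, y3, y4 >= 0

Solving the primal: x* = (8, 0.75).
  primal value c^T x* = 50.25.
Solving the dual: y* = (5.25, 0, 0, 0.75).
  dual value b^T y* = 50.25.
Strong duality: c^T x* = b^T y*. Confirmed.

50.25


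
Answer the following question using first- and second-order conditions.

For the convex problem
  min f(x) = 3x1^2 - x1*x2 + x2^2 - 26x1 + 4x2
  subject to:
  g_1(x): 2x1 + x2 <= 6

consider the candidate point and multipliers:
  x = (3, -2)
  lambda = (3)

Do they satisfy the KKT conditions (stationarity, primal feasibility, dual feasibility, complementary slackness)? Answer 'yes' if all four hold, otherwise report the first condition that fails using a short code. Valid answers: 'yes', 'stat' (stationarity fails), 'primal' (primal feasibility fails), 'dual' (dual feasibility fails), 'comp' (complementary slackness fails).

Gradient of f: grad f(x) = Q x + c = (-6, -3)
Constraint values g_i(x) = a_i^T x - b_i:
  g_1((3, -2)) = -2
Stationarity residual: grad f(x) + sum_i lambda_i a_i = (0, 0)
  -> stationarity OK
Primal feasibility (all g_i <= 0): OK
Dual feasibility (all lambda_i >= 0): OK
Complementary slackness (lambda_i * g_i(x) = 0 for all i): FAILS

Verdict: the first failing condition is complementary_slackness -> comp.

comp


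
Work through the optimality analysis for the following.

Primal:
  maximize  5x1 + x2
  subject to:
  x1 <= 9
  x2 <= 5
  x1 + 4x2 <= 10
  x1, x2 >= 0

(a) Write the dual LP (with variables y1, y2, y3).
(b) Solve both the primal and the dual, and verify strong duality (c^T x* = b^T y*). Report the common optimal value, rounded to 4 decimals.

The standard primal-dual pair for 'max c^T x s.t. A x <= b, x >= 0' is:
  Dual:  min b^T y  s.t.  A^T y >= c,  y >= 0.

So the dual LP is:
  minimize  9y1 + 5y2 + 10y3
  subject to:
    y1 + y3 >= 5
    y2 + 4y3 >= 1
    y1, y2, y3 >= 0

Solving the primal: x* = (9, 0.25).
  primal value c^T x* = 45.25.
Solving the dual: y* = (4.75, 0, 0.25).
  dual value b^T y* = 45.25.
Strong duality: c^T x* = b^T y*. Confirmed.

45.25


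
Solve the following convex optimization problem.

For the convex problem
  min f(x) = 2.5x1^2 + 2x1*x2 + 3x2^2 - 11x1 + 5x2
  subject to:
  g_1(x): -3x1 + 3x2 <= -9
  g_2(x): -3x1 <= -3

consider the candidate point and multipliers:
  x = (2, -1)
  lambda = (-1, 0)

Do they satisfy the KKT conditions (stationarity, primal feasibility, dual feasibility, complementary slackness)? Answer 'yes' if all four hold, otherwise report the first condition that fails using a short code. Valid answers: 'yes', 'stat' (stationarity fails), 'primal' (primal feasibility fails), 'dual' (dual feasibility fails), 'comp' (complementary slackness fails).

Gradient of f: grad f(x) = Q x + c = (-3, 3)
Constraint values g_i(x) = a_i^T x - b_i:
  g_1((2, -1)) = 0
  g_2((2, -1)) = -3
Stationarity residual: grad f(x) + sum_i lambda_i a_i = (0, 0)
  -> stationarity OK
Primal feasibility (all g_i <= 0): OK
Dual feasibility (all lambda_i >= 0): FAILS
Complementary slackness (lambda_i * g_i(x) = 0 for all i): OK

Verdict: the first failing condition is dual_feasibility -> dual.

dual


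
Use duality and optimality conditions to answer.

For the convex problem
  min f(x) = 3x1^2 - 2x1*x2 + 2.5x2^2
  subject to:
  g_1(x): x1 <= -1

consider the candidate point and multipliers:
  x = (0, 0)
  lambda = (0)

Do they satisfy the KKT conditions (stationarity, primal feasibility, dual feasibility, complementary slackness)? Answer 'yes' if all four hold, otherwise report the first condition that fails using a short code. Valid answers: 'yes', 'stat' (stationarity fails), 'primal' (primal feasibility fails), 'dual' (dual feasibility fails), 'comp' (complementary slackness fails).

Gradient of f: grad f(x) = Q x + c = (0, 0)
Constraint values g_i(x) = a_i^T x - b_i:
  g_1((0, 0)) = 1
Stationarity residual: grad f(x) + sum_i lambda_i a_i = (0, 0)
  -> stationarity OK
Primal feasibility (all g_i <= 0): FAILS
Dual feasibility (all lambda_i >= 0): OK
Complementary slackness (lambda_i * g_i(x) = 0 for all i): OK

Verdict: the first failing condition is primal_feasibility -> primal.

primal


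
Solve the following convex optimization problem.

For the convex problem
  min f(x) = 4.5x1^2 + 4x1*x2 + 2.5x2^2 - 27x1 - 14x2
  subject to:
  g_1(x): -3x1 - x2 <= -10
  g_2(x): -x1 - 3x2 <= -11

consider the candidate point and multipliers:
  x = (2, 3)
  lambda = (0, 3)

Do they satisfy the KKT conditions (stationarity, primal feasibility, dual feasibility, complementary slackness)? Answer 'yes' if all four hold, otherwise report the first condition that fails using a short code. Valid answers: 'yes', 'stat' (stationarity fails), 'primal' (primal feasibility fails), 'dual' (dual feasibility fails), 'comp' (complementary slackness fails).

Gradient of f: grad f(x) = Q x + c = (3, 9)
Constraint values g_i(x) = a_i^T x - b_i:
  g_1((2, 3)) = 1
  g_2((2, 3)) = 0
Stationarity residual: grad f(x) + sum_i lambda_i a_i = (0, 0)
  -> stationarity OK
Primal feasibility (all g_i <= 0): FAILS
Dual feasibility (all lambda_i >= 0): OK
Complementary slackness (lambda_i * g_i(x) = 0 for all i): OK

Verdict: the first failing condition is primal_feasibility -> primal.

primal


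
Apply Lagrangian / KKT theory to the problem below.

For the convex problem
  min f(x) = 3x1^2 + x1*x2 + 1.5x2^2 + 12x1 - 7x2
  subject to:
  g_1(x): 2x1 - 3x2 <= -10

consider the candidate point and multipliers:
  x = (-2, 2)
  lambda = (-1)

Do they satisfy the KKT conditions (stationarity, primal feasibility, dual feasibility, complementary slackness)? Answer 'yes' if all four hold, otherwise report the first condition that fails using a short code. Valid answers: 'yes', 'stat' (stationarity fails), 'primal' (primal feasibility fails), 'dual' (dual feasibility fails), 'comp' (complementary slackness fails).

Gradient of f: grad f(x) = Q x + c = (2, -3)
Constraint values g_i(x) = a_i^T x - b_i:
  g_1((-2, 2)) = 0
Stationarity residual: grad f(x) + sum_i lambda_i a_i = (0, 0)
  -> stationarity OK
Primal feasibility (all g_i <= 0): OK
Dual feasibility (all lambda_i >= 0): FAILS
Complementary slackness (lambda_i * g_i(x) = 0 for all i): OK

Verdict: the first failing condition is dual_feasibility -> dual.

dual
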